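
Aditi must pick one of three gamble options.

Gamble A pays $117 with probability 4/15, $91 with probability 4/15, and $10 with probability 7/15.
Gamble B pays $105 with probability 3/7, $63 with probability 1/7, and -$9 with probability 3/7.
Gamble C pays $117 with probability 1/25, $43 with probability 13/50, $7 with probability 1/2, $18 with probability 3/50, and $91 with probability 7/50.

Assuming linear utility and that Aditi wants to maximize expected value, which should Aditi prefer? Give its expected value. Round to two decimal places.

Gamble A ($60.13)

Gamble A = 4/15 × 117 + 4/15 × 91 + 7/15 × 10 = 31.2 + 24.2667 + 4.6667 = 60.1333
Gamble B = 3/7 × 105 + 1/7 × 63 + 3/7 × (-9) = 45 + 9 − 3.8571 = 50.1429
Gamble C = 1/25 × 117 + 13/50 × 43 + 1/2 × 7 + 3/50 × 18 + 7/50 × 91 = 4.68 + 11.18 + 3.5 + 1.08 + 12.74 = 33.18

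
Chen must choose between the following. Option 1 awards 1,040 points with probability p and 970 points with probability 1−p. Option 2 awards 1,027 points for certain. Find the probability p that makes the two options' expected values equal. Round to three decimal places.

p = 0.814

p·1040 + (1−p)·970 = 1027
70p + 970 = 1027
p = (1027 − 970) / 70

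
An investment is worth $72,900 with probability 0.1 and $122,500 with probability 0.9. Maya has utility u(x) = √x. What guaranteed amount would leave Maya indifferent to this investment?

$116,964

E[u] = 0.1·√72900 + 0.9·√122500 = 0.1·270 + 0.9·350 = 342
CE = (342)² = 116964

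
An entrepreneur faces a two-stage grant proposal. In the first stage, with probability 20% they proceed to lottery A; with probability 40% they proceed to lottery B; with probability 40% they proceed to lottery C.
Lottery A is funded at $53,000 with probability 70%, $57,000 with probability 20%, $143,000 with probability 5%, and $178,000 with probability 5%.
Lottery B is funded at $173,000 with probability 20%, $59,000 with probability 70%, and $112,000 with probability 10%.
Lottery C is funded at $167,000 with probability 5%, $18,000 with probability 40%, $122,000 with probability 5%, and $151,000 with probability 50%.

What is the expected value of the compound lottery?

EV(A) = 0.7 × 53000 + 0.2 × 57000 + 0.05 × 143000 + 0.05 × 178000 = 37100 + 11400 + 7150 + 8900 = 64550
EV(B) = 0.2 × 173000 + 0.7 × 59000 + 0.1 × 112000 = 34600 + 41300 + 11200 = 87100
EV(C) = 0.05 × 167000 + 0.4 × 18000 + 0.05 × 122000 + 0.5 × 151000 = 8350 + 7200 + 6100 + 75500 = 97150
Overall = 0.2 × 64550 + 0.4 × 87100 + 0.4 × 97150 = 12910 + 34840 + 38860 = 86610

$86,610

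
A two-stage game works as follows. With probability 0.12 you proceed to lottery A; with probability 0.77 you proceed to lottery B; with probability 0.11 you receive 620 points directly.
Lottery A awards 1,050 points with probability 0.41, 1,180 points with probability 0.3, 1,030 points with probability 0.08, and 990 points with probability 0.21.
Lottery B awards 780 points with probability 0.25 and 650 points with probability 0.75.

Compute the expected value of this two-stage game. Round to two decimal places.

722.70 points

EV(A) = 0.41 × 1050 + 0.3 × 1180 + 0.08 × 1030 + 0.21 × 990 = 430.5 + 354 + 82.4 + 207.9 = 1074.8
EV(B) = 0.25 × 780 + 0.75 × 650 = 195 + 487.5 = 682.5
Branch C: 620 (certain)
Overall = 0.12 × 1074.8 + 0.77 × 682.5 + 0.11 × 620 = 128.976 + 525.525 + 68.2 = 722.701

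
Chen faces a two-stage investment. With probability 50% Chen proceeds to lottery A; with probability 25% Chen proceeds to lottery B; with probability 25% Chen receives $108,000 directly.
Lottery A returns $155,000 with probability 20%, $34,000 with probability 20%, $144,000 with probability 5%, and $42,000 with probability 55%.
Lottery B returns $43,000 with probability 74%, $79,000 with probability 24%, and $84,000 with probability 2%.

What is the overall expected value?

$74,165

EV(A) = 0.2 × 155000 + 0.2 × 34000 + 0.05 × 144000 + 0.55 × 42000 = 31000 + 6800 + 7200 + 23100 = 68100
EV(B) = 0.74 × 43000 + 0.24 × 79000 + 0.02 × 84000 = 31820 + 18960 + 1680 = 52460
Branch C: 108000 (certain)
Overall = 0.5 × 68100 + 0.25 × 52460 + 0.25 × 108000 = 34050 + 13115 + 27000 = 74165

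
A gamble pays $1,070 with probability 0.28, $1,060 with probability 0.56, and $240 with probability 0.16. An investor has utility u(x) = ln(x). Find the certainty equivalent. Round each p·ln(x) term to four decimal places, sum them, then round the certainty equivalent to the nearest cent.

$837.98

E[u] = 0.28·ln(1070) + 0.56·ln(1060) + 0.16·ln(240) = 1.9531 + 3.9010 + 0.8769 = 6.7310
CE = e^6.7310 ≈ 837.98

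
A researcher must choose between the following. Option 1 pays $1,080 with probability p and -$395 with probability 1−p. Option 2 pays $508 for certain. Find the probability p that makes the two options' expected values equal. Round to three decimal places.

p·1080 + (1−p)·(-395) = 508
1475p − 395 = 508
p = (508 + 395) / 1475

p = 0.612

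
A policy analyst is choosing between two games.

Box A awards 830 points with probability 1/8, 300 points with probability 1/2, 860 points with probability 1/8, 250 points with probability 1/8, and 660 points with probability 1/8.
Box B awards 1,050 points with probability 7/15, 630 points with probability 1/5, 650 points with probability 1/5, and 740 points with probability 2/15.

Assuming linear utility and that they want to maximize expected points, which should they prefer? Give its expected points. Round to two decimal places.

Box A = 1/8 × 830 + 1/2 × 300 + 1/8 × 860 + 1/8 × 250 + 1/8 × 660 = 103.75 + 150 + 107.5 + 31.25 + 82.5 = 475
Box B = 7/15 × 1050 + 1/5 × 630 + 1/5 × 650 + 2/15 × 740 = 490 + 126 + 130 + 98.6667 = 844.6667

Box B (844.67 points)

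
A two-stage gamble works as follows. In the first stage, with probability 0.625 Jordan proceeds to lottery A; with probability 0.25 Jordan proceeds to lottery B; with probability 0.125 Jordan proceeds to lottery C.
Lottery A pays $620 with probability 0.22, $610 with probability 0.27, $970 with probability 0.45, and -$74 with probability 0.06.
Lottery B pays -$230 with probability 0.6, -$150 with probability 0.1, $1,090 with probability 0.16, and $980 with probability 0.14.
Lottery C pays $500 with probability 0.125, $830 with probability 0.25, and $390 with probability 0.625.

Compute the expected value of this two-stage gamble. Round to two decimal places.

$562.09

EV(A) = 0.22 × 620 + 0.27 × 610 + 0.45 × 970 + 0.06 × (-74) = 136.4 + 164.7 + 436.5 − 4.44 = 733.16
EV(B) = 0.6 × (-230) + 0.1 × (-150) + 0.16 × 1090 + 0.14 × 980 = -138 − 15 + 174.4 + 137.2 = 158.6
EV(C) = 0.125 × 500 + 0.25 × 830 + 0.625 × 390 = 62.5 + 207.5 + 243.75 = 513.75
Overall = 0.625 × 733.16 + 0.25 × 158.6 + 0.125 × 513.75 = 458.225 + 39.65 + 64.21875 = 562.09375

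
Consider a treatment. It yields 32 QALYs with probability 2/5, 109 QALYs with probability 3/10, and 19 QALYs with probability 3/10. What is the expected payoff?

51.2 QALYs

EV = 2/5 × 32 + 3/10 × 109 + 3/10 × 19 = 12.8 + 32.7 + 5.7 = 51.2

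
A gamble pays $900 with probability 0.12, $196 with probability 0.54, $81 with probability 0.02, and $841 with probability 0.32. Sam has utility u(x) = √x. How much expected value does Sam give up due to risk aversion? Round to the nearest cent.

E[u] = 0.12·√900 + 0.54·√196 + 0.02·√81 + 0.32·√841 = 0.12·30 + 0.54·14 + 0.02·9 + 0.32·29 = 20.62
CE = (20.62)² = 425.1844
Risk premium = EV − CE = 484.58 − 425.1844 = 59.3956

$59.40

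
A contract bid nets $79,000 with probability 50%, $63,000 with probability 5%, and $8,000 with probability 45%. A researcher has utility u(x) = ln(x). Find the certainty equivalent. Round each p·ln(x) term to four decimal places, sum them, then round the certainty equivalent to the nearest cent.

$27,869.83

E[u] = 0.5·ln(79000) + 0.05·ln(63000) + 0.45·ln(8000) = 5.6386 + 0.5525 + 4.0442 = 10.2353
CE = e^10.2353 ≈ 27869.83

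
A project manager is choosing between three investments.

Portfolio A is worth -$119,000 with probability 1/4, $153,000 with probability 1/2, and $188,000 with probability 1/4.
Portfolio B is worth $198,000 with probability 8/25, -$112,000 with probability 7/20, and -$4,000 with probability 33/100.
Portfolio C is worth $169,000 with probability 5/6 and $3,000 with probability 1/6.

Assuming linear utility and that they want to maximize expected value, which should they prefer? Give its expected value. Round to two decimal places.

Portfolio C ($141,333.33)

Portfolio A = 1/4 × (-119000) + 1/2 × 153000 + 1/4 × 188000 = -29750 + 76500 + 47000 = 93750
Portfolio B = 8/25 × 198000 + 7/20 × (-112000) + 33/100 × (-4000) = 63360 − 39200 − 1320 = 22840
Portfolio C = 5/6 × 169000 + 1/6 × 3000 = 140833.3333 + 500 = 141333.3333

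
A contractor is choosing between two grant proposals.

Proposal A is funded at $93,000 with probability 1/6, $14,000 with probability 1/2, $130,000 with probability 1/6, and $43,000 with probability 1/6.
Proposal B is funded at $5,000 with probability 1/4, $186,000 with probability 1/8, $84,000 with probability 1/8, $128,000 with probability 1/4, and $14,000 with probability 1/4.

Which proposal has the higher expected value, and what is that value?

Proposal A = 1/6 × 93000 + 1/2 × 14000 + 1/6 × 130000 + 1/6 × 43000 = 15500 + 7000 + 21666.6667 + 7166.6667 = 51333.3333
Proposal B = 1/4 × 5000 + 1/8 × 186000 + 1/8 × 84000 + 1/4 × 128000 + 1/4 × 14000 = 1250 + 23250 + 10500 + 32000 + 3500 = 70500

Proposal B ($70,500)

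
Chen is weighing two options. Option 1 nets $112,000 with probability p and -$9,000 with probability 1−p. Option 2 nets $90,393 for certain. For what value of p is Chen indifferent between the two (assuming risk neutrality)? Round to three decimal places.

p = 0.821

p·112000 + (1−p)·(-9000) = 90393
121000p − 9000 = 90393
p = (90393 + 9000) / 121000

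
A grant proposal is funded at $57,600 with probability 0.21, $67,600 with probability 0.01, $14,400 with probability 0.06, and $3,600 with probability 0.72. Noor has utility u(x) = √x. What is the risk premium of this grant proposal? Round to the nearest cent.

$5,536.44

E[u] = 0.21·√57600 + 0.01·√67600 + 0.06·√14400 + 0.72·√3600 = 0.21·240 + 0.01·260 + 0.06·120 + 0.72·60 = 103.4
CE = (103.4)² = 10691.56
Risk premium = EV − CE = 16228 − 10691.56 = 5536.44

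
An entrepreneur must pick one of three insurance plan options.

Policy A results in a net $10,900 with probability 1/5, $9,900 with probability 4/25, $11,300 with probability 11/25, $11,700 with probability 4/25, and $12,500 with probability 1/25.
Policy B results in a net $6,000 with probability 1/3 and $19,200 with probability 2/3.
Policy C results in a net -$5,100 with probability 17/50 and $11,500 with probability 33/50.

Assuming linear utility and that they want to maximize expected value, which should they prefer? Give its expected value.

Policy B ($14,800)

Policy A = 1/5 × 10900 + 4/25 × 9900 + 11/25 × 11300 + 4/25 × 11700 + 1/25 × 12500 = 2180 + 1584 + 4972 + 1872 + 500 = 11108
Policy B = 1/3 × 6000 + 2/3 × 19200 = 2000 + 12800 = 14800
Policy C = 17/50 × (-5100) + 33/50 × 11500 = -1734 + 7590 = 5856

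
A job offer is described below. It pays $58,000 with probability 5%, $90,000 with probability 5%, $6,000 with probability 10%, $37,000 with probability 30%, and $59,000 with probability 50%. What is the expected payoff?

$48,600

EV = 0.05 × 58000 + 0.05 × 90000 + 0.1 × 6000 + 0.3 × 37000 + 0.5 × 59000 = 2900 + 4500 + 600 + 11100 + 29500 = 48600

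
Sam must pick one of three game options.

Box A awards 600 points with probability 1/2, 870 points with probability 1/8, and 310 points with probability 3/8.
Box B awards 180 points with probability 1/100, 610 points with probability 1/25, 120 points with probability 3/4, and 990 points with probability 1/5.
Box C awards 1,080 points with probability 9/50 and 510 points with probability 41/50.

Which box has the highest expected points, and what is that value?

Box C (612.6 points)

Box A = 1/2 × 600 + 1/8 × 870 + 3/8 × 310 = 300 + 108.75 + 116.25 = 525
Box B = 1/100 × 180 + 1/25 × 610 + 3/4 × 120 + 1/5 × 990 = 1.8 + 24.4 + 90 + 198 = 314.2
Box C = 9/50 × 1080 + 41/50 × 510 = 194.4 + 418.2 = 612.6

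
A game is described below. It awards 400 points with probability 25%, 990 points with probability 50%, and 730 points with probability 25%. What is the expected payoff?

777.5 points

EV = 0.25 × 400 + 0.5 × 990 + 0.25 × 730 = 100 + 495 + 182.5 = 777.5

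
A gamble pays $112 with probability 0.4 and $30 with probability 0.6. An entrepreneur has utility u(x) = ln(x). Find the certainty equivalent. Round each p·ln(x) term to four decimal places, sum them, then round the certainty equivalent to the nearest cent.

E[u] = 0.4·ln(112) + 0.6·ln(30) = 1.8874 + 2.0407 = 3.9281
CE = e^3.9281 ≈ 50.81

$50.81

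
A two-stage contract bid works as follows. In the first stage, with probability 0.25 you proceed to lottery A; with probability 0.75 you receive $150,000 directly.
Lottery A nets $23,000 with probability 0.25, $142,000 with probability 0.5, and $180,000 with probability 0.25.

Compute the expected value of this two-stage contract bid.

EV(A) = 0.25 × 23000 + 0.5 × 142000 + 0.25 × 180000 = 5750 + 71000 + 45000 = 121750
Branch B: 150000 (certain)
Overall = 0.25 × 121750 + 0.75 × 150000 = 30437.5 + 112500 = 142937.5

$142,937.50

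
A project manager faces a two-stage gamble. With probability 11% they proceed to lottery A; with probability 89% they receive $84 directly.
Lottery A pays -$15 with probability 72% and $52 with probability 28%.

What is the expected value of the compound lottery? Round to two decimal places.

EV(A) = 0.72 × (-15) + 0.28 × 52 = -10.8 + 14.56 = 3.76
Branch B: 84 (certain)
Overall = 0.11 × 3.76 + 0.89 × 84 = 0.4136 + 74.76 = 75.1736

$75.17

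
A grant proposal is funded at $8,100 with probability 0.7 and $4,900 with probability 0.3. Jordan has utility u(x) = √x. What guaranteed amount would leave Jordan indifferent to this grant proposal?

$7,056

E[u] = 0.7·√8100 + 0.3·√4900 = 0.7·90 + 0.3·70 = 84
CE = (84)² = 7056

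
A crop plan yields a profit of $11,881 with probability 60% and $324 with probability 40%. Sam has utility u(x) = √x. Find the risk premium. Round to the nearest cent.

E[u] = 0.6·√11881 + 0.4·√324 = 0.6·109 + 0.4·18 = 72.6
CE = (72.6)² = 5270.76
Risk premium = EV − CE = 7258.2 − 5270.76 = 1987.44

$1,987.44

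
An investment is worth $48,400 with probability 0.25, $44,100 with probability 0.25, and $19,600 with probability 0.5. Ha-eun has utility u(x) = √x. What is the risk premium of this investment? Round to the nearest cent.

E[u] = 0.25·√48400 + 0.25·√44100 + 0.5·√19600 = 0.25·220 + 0.25·210 + 0.5·140 = 177.5
CE = (177.5)² = 31506.25
Risk premium = EV − CE = 32925 − 31506.25 = 1418.75

$1,418.75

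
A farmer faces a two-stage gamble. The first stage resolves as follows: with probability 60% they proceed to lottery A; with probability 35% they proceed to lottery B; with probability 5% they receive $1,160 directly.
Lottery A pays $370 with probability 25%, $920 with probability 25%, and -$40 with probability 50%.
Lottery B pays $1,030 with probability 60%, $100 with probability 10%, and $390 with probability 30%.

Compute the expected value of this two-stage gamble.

$500.25

EV(A) = 0.25 × 370 + 0.25 × 920 + 0.5 × (-40) = 92.5 + 230 − 20 = 302.5
EV(B) = 0.6 × 1030 + 0.1 × 100 + 0.3 × 390 = 618 + 10 + 117 = 745
Branch C: 1160 (certain)
Overall = 0.6 × 302.5 + 0.35 × 745 + 0.05 × 1160 = 181.5 + 260.75 + 58 = 500.25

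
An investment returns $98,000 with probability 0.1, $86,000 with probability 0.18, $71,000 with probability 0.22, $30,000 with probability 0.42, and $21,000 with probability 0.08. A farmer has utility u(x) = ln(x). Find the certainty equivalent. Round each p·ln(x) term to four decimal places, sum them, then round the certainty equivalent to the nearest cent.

E[u] = 0.1·ln(98000) + 0.18·ln(86000) + 0.22·ln(71000) + 0.42·ln(30000) + 0.08·ln(21000) = 1.1493 + 2.0452 + 2.4575 + 4.3298 + 0.7962 = 10.7780
CE = e^10.7780 ≈ 47954.12

$47,954.12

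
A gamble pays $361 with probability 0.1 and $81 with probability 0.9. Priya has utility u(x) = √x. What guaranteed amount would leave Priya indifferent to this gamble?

$100

E[u] = 0.1·√361 + 0.9·√81 = 0.1·19 + 0.9·9 = 10
CE = (10)² = 100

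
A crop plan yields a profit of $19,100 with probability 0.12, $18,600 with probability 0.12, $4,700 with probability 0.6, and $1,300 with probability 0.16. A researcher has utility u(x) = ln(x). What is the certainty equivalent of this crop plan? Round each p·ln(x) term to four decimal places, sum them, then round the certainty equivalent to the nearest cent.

$5,340.10

E[u] = 0.12·ln(19100) + 0.12·ln(18600) + 0.6·ln(4700) + 0.16·ln(1300) = 1.1829 + 1.1797 + 5.0732 + 1.1472 = 8.5830
CE = e^8.5830 ≈ 5340.10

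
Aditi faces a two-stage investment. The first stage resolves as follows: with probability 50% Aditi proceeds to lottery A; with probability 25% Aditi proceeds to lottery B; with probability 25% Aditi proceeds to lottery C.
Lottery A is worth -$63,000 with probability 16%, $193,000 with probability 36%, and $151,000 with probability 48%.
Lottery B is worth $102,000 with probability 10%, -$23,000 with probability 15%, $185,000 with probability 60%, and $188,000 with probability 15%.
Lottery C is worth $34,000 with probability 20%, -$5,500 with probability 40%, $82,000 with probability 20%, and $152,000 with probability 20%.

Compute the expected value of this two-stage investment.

EV(A) = 0.16 × (-63000) + 0.36 × 193000 + 0.48 × 151000 = -10080 + 69480 + 72480 = 131880
EV(B) = 0.1 × 102000 + 0.15 × (-23000) + 0.6 × 185000 + 0.15 × 188000 = 10200 − 3450 + 111000 + 28200 = 145950
EV(C) = 0.2 × 34000 + 0.4 × (-5500) + 0.2 × 82000 + 0.2 × 152000 = 6800 − 2200 + 16400 + 30400 = 51400
Overall = 0.5 × 131880 + 0.25 × 145950 + 0.25 × 51400 = 65940 + 36487.5 + 12850 = 115277.5

$115,277.50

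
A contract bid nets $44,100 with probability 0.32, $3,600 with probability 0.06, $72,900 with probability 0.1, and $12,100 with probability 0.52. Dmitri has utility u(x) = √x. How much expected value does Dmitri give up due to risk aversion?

E[u] = 0.32·√44100 + 0.06·√3600 + 0.1·√72900 + 0.52·√12100 = 0.32·210 + 0.06·60 + 0.1·270 + 0.52·110 = 155
CE = (155)² = 24025
Risk premium = EV − CE = 27910 − 24025 = 3885

$3,885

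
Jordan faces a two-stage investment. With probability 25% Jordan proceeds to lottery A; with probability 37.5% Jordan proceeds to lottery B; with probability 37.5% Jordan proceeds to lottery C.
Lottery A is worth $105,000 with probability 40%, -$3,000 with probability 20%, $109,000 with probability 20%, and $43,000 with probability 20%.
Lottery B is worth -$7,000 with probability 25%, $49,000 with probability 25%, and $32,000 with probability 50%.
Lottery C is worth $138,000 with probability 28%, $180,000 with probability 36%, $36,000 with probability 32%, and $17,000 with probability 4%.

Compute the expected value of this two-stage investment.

EV(A) = 0.4 × 105000 + 0.2 × (-3000) + 0.2 × 109000 + 0.2 × 43000 = 42000 − 600 + 21800 + 8600 = 71800
EV(B) = 0.25 × (-7000) + 0.25 × 49000 + 0.5 × 32000 = -1750 + 12250 + 16000 = 26500
EV(C) = 0.28 × 138000 + 0.36 × 180000 + 0.32 × 36000 + 0.04 × 17000 = 38640 + 64800 + 11520 + 680 = 115640
Overall = 0.25 × 71800 + 0.375 × 26500 + 0.375 × 115640 = 17950 + 9937.5 + 43365 = 71252.5

$71,252.50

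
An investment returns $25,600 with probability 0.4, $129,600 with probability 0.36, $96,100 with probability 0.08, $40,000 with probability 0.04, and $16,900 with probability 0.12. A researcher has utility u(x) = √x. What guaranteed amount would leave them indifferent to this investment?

E[u] = 0.4·√25600 + 0.36·√129600 + 0.08·√96100 + 0.04·√40000 + 0.12·√16900 = 0.4·160 + 0.36·360 + 0.08·310 + 0.04·200 + 0.12·130 = 242
CE = (242)² = 58564

$58,564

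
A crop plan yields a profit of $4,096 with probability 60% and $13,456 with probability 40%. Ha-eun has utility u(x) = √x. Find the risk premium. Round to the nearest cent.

E[u] = 0.6·√4096 + 0.4·√13456 = 0.6·64 + 0.4·116 = 84.8
CE = (84.8)² = 7191.04
Risk premium = EV − CE = 7840 − 7191.04 = 648.96

$648.96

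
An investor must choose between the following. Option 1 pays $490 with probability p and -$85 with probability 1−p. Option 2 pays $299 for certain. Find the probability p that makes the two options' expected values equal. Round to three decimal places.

p·490 + (1−p)·(-85) = 299
575p − 85 = 299
p = (299 + 85) / 575

p = 0.668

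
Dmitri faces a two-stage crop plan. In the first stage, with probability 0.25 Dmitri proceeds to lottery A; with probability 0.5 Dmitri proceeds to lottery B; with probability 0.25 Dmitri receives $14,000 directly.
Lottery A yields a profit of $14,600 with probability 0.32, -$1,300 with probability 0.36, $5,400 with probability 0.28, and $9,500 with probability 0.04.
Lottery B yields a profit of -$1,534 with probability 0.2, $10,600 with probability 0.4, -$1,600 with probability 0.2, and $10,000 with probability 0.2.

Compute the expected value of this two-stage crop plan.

$7,830.60

EV(A) = 0.32 × 14600 + 0.36 × (-1300) + 0.28 × 5400 + 0.04 × 9500 = 4672 − 468 + 1512 + 380 = 6096
EV(B) = 0.2 × (-1534) + 0.4 × 10600 + 0.2 × (-1600) + 0.2 × 10000 = -306.8 + 4240 − 320 + 2000 = 5613.2
Branch C: 14000 (certain)
Overall = 0.25 × 6096 + 0.5 × 5613.2 + 0.25 × 14000 = 1524 + 2806.6 + 3500 = 7830.6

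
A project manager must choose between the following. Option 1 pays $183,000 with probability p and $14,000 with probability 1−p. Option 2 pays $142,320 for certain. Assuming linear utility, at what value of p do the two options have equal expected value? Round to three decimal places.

p = 0.759

p·183000 + (1−p)·14000 = 142320
169000p + 14000 = 142320
p = (142320 − 14000) / 169000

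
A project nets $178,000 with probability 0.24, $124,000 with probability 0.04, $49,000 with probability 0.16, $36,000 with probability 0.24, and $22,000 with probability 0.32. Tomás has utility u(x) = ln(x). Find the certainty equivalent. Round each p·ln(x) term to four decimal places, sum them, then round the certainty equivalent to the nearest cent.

E[u] = 0.24·ln(178000) + 0.04·ln(124000) + 0.16·ln(49000) + 0.24·ln(36000) + 0.32·ln(22000) = 2.9015 + 0.4691 + 1.7279 + 2.5179 + 3.1996 = 10.8160
CE = e^10.8160 ≈ 49811.44

$49,811.44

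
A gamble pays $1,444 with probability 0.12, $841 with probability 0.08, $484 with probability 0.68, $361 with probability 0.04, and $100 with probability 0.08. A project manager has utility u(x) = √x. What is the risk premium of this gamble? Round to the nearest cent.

E[u] = 0.12·√1444 + 0.08·√841 + 0.68·√484 + 0.04·√361 + 0.08·√100 = 0.12·38 + 0.08·29 + 0.68·22 + 0.04·19 + 0.08·10 = 23.4
CE = (23.4)² = 547.56
Risk premium = EV − CE = 592.12 − 547.56 = 44.56

$44.56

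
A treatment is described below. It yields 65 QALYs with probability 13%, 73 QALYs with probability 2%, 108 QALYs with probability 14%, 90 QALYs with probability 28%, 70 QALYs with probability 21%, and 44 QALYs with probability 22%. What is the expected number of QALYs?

EV = 0.13 × 65 + 0.02 × 73 + 0.14 × 108 + 0.28 × 90 + 0.21 × 70 + 0.22 × 44 = 8.45 + 1.46 + 15.12 + 25.2 + 14.7 + 9.68 = 74.61

74.61 QALYs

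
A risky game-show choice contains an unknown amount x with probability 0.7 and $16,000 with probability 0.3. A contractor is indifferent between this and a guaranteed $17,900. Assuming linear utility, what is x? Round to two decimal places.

0.7·x + 0.3·16000 = 17900
0.7·x = 17900 − 4800 = 13100
x = 13100 / 0.7 = 18714.2857

x = $18,714.29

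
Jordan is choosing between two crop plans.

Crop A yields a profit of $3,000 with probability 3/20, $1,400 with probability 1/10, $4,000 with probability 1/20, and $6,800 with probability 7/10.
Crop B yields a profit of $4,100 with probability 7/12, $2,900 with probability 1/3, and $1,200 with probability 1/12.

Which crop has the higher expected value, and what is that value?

Crop A = 3/20 × 3000 + 1/10 × 1400 + 1/20 × 4000 + 7/10 × 6800 = 450 + 140 + 200 + 4760 = 5550
Crop B = 7/12 × 4100 + 1/3 × 2900 + 1/12 × 1200 = 2391.6667 + 966.6667 + 100 = 3458.3333

Crop A ($5,550)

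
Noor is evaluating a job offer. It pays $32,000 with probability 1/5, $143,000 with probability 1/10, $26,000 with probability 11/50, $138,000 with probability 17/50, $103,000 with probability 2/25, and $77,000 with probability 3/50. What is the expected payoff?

$86,200

EV = 1/5 × 32000 + 1/10 × 143000 + 11/50 × 26000 + 17/50 × 138000 + 2/25 × 103000 + 3/50 × 77000 = 6400 + 14300 + 5720 + 46920 + 8240 + 4620 = 86200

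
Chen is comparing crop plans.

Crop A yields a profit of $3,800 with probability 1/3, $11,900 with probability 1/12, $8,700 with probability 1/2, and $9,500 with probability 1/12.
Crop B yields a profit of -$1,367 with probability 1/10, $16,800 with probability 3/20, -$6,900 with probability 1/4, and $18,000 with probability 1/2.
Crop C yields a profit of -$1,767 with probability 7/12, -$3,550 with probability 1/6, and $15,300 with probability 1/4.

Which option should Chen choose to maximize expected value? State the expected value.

Crop A = 1/3 × 3800 + 1/12 × 11900 + 1/2 × 8700 + 1/12 × 9500 = 1266.6667 + 991.6667 + 4350 + 791.6667 = 7400
Crop B = 1/10 × (-1367) + 3/20 × 16800 + 1/4 × (-6900) + 1/2 × 18000 = -136.7 + 2520 − 1725 + 9000 = 9658.3
Crop C = 7/12 × (-1767) + 1/6 × (-3550) + 1/4 × 15300 = -1030.75 − 591.6667 + 3825 = 2202.5833

Crop B ($9,658.30)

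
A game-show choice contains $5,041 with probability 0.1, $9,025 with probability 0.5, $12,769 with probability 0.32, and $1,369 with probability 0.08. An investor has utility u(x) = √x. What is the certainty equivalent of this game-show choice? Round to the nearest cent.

$8,783.44

E[u] = 0.1·√5041 + 0.5·√9025 + 0.32·√12769 + 0.08·√1369 = 0.1·71 + 0.5·95 + 0.32·113 + 0.08·37 = 93.72
CE = (93.72)² = 8783.4384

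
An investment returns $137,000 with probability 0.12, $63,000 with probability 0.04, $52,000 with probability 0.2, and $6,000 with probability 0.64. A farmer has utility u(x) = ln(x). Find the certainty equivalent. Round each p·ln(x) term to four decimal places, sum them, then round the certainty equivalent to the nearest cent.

$14,776.60

E[u] = 0.12·ln(137000) + 0.04·ln(63000) + 0.2·ln(52000) + 0.64·ln(6000) = 1.4193 + 0.4420 + 2.1718 + 5.5677 = 9.6008
CE = e^9.6008 ≈ 14776.60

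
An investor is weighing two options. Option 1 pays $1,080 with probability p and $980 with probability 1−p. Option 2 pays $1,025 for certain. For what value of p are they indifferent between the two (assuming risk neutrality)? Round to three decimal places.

p = 0.450

p·1080 + (1−p)·980 = 1025
100p + 980 = 1025
p = (1025 − 980) / 100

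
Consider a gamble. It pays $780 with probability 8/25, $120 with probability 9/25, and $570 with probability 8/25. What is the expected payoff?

EV = 8/25 × 780 + 9/25 × 120 + 8/25 × 570 = 249.6 + 43.2 + 182.4 = 475.2

$475.20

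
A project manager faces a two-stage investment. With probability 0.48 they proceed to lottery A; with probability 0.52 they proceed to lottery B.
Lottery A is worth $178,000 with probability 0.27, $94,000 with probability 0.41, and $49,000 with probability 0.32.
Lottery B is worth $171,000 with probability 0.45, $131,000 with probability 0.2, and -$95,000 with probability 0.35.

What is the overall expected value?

$85,442.40

EV(A) = 0.27 × 178000 + 0.41 × 94000 + 0.32 × 49000 = 48060 + 38540 + 15680 = 102280
EV(B) = 0.45 × 171000 + 0.2 × 131000 + 0.35 × (-95000) = 76950 + 26200 − 33250 = 69900
Overall = 0.48 × 102280 + 0.52 × 69900 = 49094.4 + 36348 = 85442.4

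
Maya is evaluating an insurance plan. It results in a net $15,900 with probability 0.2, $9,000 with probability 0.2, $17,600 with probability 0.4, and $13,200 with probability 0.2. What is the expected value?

EV = 0.2 × 15900 + 0.2 × 9000 + 0.4 × 17600 + 0.2 × 13200 = 3180 + 1800 + 7040 + 2640 = 14660

$14,660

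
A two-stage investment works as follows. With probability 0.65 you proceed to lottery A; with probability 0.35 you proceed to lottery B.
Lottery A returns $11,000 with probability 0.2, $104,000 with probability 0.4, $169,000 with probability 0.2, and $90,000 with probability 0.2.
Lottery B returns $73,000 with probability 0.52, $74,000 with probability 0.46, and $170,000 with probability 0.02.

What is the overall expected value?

EV(A) = 0.2 × 11000 + 0.4 × 104000 + 0.2 × 169000 + 0.2 × 90000 = 2200 + 41600 + 33800 + 18000 = 95600
EV(B) = 0.52 × 73000 + 0.46 × 74000 + 0.02 × 170000 = 37960 + 34040 + 3400 = 75400
Overall = 0.65 × 95600 + 0.35 × 75400 = 62140 + 26390 = 88530

$88,530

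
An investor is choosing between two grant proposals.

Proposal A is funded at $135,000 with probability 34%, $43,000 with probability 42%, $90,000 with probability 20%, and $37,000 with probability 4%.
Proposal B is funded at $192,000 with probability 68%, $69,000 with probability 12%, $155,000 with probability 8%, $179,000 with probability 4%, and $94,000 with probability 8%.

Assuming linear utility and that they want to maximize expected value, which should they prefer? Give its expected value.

Proposal B ($165,920)

Proposal A = 0.34 × 135000 + 0.42 × 43000 + 0.2 × 90000 + 0.04 × 37000 = 45900 + 18060 + 18000 + 1480 = 83440
Proposal B = 0.68 × 192000 + 0.12 × 69000 + 0.08 × 155000 + 0.04 × 179000 + 0.08 × 94000 = 130560 + 8280 + 12400 + 7160 + 7520 = 165920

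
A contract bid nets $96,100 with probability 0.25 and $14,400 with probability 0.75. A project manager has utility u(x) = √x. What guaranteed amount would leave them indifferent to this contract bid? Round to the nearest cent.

E[u] = 0.25·√96100 + 0.75·√14400 = 0.25·310 + 0.75·120 = 167.5
CE = (167.5)² = 28056.25

$28,056.25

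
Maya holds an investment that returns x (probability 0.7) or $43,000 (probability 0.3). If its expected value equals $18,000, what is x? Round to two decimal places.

0.7·x + 0.3·43000 = 18000
0.7·x = 18000 − 12900 = 5100
x = 5100 / 0.7 = 7285.7143

x = $7,285.71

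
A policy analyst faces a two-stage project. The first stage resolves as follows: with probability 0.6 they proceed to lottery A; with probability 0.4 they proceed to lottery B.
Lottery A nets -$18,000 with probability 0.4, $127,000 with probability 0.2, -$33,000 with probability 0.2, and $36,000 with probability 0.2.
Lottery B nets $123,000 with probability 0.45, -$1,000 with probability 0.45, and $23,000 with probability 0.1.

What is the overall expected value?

$34,160

EV(A) = 0.4 × (-18000) + 0.2 × 127000 + 0.2 × (-33000) + 0.2 × 36000 = -7200 + 25400 − 6600 + 7200 = 18800
EV(B) = 0.45 × 123000 + 0.45 × (-1000) + 0.1 × 23000 = 55350 − 450 + 2300 = 57200
Overall = 0.6 × 18800 + 0.4 × 57200 = 11280 + 22880 = 34160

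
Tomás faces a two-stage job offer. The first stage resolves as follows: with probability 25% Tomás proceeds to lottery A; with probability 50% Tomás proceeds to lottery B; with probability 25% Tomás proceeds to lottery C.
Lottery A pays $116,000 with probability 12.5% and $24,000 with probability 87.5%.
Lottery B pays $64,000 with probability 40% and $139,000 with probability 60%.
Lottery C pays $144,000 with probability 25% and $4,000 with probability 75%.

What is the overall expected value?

EV(A) = 0.125 × 116000 + 0.875 × 24000 = 14500 + 21000 = 35500
EV(B) = 0.4 × 64000 + 0.6 × 139000 = 25600 + 83400 = 109000
EV(C) = 0.25 × 144000 + 0.75 × 4000 = 36000 + 3000 = 39000
Overall = 0.25 × 35500 + 0.5 × 109000 + 0.25 × 39000 = 8875 + 54500 + 9750 = 73125

$73,125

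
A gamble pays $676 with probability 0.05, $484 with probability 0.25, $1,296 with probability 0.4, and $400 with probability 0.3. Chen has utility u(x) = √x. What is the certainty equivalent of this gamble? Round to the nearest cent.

E[u] = 0.05·√676 + 0.25·√484 + 0.4·√1296 + 0.3·√400 = 0.05·26 + 0.25·22 + 0.4·36 + 0.3·20 = 27.2
CE = (27.2)² = 739.84

$739.84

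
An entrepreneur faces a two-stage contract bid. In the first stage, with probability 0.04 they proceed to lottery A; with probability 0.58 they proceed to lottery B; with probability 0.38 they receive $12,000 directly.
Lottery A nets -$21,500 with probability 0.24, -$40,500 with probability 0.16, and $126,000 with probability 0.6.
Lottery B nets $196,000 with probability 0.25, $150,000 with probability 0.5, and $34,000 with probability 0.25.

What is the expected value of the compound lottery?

EV(A) = 0.24 × (-21500) + 0.16 × (-40500) + 0.6 × 126000 = -5160 − 6480 + 75600 = 63960
EV(B) = 0.25 × 196000 + 0.5 × 150000 + 0.25 × 34000 = 49000 + 75000 + 8500 = 132500
Branch C: 12000 (certain)
Overall = 0.04 × 63960 + 0.58 × 132500 + 0.38 × 12000 = 2558.4 + 76850 + 4560 = 83968.4

$83,968.40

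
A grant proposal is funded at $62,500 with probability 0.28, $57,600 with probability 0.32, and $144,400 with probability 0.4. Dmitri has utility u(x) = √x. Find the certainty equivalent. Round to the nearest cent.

E[u] = 0.28·√62500 + 0.32·√57600 + 0.4·√144400 = 0.28·250 + 0.32·240 + 0.4·380 = 298.8
CE = (298.8)² = 89281.44

$89,281.44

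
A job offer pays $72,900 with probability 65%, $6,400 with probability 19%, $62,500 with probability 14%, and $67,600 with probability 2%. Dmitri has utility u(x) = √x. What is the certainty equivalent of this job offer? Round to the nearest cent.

$53,314.81

E[u] = 0.65·√72900 + 0.19·√6400 + 0.14·√62500 + 0.02·√67600 = 0.65·270 + 0.19·80 + 0.14·250 + 0.02·260 = 230.9
CE = (230.9)² = 53314.81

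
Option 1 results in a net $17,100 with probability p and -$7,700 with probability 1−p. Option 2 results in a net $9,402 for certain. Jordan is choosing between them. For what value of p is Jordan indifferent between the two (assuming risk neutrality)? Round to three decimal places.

p = 0.690

p·17100 + (1−p)·(-7700) = 9402
24800p − 7700 = 9402
p = (9402 + 7700) / 24800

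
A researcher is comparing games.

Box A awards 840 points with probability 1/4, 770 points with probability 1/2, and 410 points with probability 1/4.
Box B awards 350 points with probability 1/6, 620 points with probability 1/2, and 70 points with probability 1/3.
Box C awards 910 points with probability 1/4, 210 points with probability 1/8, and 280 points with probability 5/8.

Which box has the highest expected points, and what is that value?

Box A = 1/4 × 840 + 1/2 × 770 + 1/4 × 410 = 210 + 385 + 102.5 = 697.5
Box B = 1/6 × 350 + 1/2 × 620 + 1/3 × 70 = 58.3333 + 310 + 23.3333 = 391.6667
Box C = 1/4 × 910 + 1/8 × 210 + 5/8 × 280 = 227.5 + 26.25 + 175 = 428.75

Box A (697.5 points)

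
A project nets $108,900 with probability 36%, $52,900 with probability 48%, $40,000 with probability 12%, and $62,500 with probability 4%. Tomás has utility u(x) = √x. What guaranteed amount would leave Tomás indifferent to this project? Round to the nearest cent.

E[u] = 0.36·√108900 + 0.48·√52900 + 0.12·√40000 + 0.04·√62500 = 0.36·330 + 0.48·230 + 0.12·200 + 0.04·250 = 263.2
CE = (263.2)² = 69274.24

$69,274.24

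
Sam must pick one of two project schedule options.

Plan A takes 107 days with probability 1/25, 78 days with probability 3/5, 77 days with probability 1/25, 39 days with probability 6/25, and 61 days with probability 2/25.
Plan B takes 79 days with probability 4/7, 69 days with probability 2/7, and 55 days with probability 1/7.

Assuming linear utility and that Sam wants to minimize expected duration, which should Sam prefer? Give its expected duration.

Plan A (68.4 days)

Plan A = 1/25 × 107 + 3/5 × 78 + 1/25 × 77 + 6/25 × 39 + 2/25 × 61 = 4.28 + 46.8 + 3.08 + 9.36 + 4.88 = 68.4
Plan B = 4/7 × 79 + 2/7 × 69 + 1/7 × 55 = 45.1429 + 19.7143 + 7.8571 = 72.7143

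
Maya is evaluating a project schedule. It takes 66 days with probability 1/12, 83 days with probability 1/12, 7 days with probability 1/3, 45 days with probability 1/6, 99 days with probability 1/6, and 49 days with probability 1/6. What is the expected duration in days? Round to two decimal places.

EV = 1/12 × 66 + 1/12 × 83 + 1/3 × 7 + 1/6 × 45 + 1/6 × 99 + 1/6 × 49 = 5.5 + 6.9167 + 2.3333 + 7.5 + 16.5 + 8.1667 = 46.9167

46.92 days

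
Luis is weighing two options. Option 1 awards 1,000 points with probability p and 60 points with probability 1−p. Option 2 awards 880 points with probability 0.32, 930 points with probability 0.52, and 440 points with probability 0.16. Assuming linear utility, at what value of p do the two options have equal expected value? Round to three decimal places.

p = 0.825

EV(Option 2) = 0.32 × 880 + 0.52 × 930 + 0.16 × 440 = 281.6 + 483.6 + 70.4 = 835.6
p·1000 + (1−p)·60 = 835.6
940p + 60 = 835.6
p = (835.6 − 60) / 940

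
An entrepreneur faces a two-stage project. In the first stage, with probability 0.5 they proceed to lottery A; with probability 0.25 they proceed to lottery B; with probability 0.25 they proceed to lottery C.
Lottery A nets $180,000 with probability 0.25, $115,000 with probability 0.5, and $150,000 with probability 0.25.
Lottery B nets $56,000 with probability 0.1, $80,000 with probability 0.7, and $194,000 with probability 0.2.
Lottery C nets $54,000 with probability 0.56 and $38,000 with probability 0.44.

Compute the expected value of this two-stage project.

$106,840

EV(A) = 0.25 × 180000 + 0.5 × 115000 + 0.25 × 150000 = 45000 + 57500 + 37500 = 140000
EV(B) = 0.1 × 56000 + 0.7 × 80000 + 0.2 × 194000 = 5600 + 56000 + 38800 = 100400
EV(C) = 0.56 × 54000 + 0.44 × 38000 = 30240 + 16720 = 46960
Overall = 0.5 × 140000 + 0.25 × 100400 + 0.25 × 46960 = 70000 + 25100 + 11740 = 106840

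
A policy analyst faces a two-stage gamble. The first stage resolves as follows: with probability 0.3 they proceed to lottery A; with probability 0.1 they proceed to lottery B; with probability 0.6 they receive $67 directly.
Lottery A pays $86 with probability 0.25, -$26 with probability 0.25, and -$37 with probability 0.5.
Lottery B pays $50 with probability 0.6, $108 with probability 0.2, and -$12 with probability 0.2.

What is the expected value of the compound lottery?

$44.07

EV(A) = 0.25 × 86 + 0.25 × (-26) + 0.5 × (-37) = 21.5 − 6.5 − 18.5 = -3.5
EV(B) = 0.6 × 50 + 0.2 × 108 + 0.2 × (-12) = 30 + 21.6 − 2.4 = 49.2
Branch C: 67 (certain)
Overall = 0.3 × (-3.5) + 0.1 × 49.2 + 0.6 × 67 = -1.05 + 4.92 + 40.2 = 44.07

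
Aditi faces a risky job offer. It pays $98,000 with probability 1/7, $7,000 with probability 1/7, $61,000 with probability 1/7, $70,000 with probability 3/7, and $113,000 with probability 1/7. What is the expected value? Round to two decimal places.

EV = 1/7 × 98000 + 1/7 × 7000 + 1/7 × 61000 + 3/7 × 70000 + 1/7 × 113000 = 14000 + 1000 + 8714.2857 + 30000 + 16142.8571 = 69857.1429

$69,857.14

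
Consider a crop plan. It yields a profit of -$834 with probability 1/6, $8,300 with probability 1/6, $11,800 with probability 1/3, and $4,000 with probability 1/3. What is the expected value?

$6,511

EV = 1/6 × (-834) + 1/6 × 8300 + 1/3 × 11800 + 1/3 × 4000 = -139 + 1383.3333 + 3933.3333 + 1333.3333 = 6511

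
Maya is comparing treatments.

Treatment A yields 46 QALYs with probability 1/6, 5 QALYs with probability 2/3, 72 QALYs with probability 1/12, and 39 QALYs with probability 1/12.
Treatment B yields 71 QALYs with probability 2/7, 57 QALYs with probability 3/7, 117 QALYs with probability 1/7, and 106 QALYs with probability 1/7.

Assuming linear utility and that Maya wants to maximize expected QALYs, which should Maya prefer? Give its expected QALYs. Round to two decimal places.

Treatment B (76.57 QALYs)

Treatment A = 1/6 × 46 + 2/3 × 5 + 1/12 × 72 + 1/12 × 39 = 7.6667 + 3.3333 + 6 + 3.25 = 20.25
Treatment B = 2/7 × 71 + 3/7 × 57 + 1/7 × 117 + 1/7 × 106 = 20.2857 + 24.4286 + 16.7143 + 15.1429 = 76.5714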